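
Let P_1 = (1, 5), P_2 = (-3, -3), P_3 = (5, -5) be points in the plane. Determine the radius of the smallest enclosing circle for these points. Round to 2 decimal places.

Side lengths²: P_1P_2² = 80, P_1P_3² = 116, P_2P_3² = 68.
Since P_1P_3² = 116 < 80 + 68 = 148, the triangle is acute, so the smallest enclosing circle is the circumcircle.
Circumcentre = (17/9, -4/9), r² = 2465/81.
r = √(2465/81) ≈ 5.52.

5.52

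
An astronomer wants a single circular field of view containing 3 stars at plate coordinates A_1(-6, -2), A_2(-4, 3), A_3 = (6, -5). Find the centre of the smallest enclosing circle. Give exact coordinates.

Side lengths²: A_1A_2² = 29, A_1A_3² = 153, A_2A_3² = 164.
Since A_2A_3² = 164 < 153 + 29 = 182, the triangle is acute, so the smallest enclosing circle is the circumcircle.
Circumcentre = (5/11, -37/22), r² = 20213/484.
Centre = (5/11, -37/22).

(5/11, -37/22)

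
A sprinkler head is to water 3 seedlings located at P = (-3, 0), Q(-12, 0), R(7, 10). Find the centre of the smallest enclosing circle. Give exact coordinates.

(-2.5, 5)

Side lengths²: PQ² = 81, PR² = 200, QR² = 461.
Since QR² = 461 ≥ 200 + 81 = 281, the angle opposite QR is not acute, so the smallest enclosing circle has QR as diameter.
Centre = midpoint of QR = (-2.5, 5), r² = 461/4 = 115.25.
Centre = (-2.5, 5).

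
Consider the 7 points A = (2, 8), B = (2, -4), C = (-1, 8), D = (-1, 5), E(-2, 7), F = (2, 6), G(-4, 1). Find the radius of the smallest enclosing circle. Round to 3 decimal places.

A smallest enclosing disk is always determined by at most three of the input points on its boundary.
The farthest pair is B–C with squared distance 153. The circle on this segment as diameter has centre (0.5, 2) and r² = 153/4 = 38.25.
Check A: distance² to centre = 38.25 ≤ 38.25, so it lies inside.
All remaining points lie in this disk, and no smaller disk contains both endpoints, so this is the minimum enclosing circle.
r = √(38.25) ≈ 6.185.

6.185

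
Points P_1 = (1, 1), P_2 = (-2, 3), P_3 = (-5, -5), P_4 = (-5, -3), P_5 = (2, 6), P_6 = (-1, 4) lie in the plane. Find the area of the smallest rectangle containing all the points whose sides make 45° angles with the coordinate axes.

In coordinates u = x + y, v = x − y the rectangle is axis-aligned; the map (x,y)→(u,v) scales areas by 2.
u-values: 2, 1, -10, -8, 8, 3; range = 8 − (-10) = 18.
v-values: 0, -5, 0, -2, -4, -5; range = 0 − (-5) = 5.
Area = (18 × 5) / 2 = 45.

45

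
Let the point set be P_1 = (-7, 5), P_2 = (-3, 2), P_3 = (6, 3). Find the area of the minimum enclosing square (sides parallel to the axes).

169

The bounding box has width 13 and height 3.
An axis-aligned square enclosing the set must have side ≥ max(width, height).
So the minimum side is max(13, 3) = 13.
Area = 13² = 169.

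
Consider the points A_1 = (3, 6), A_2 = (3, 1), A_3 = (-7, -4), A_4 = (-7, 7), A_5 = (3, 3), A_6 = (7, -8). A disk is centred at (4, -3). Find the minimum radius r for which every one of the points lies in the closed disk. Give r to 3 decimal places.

The required radius is the distance from (4, -3) to the farthest point.
Squared distances: 82, 17, 122, 221, 37, 34.
Maximum is 221, attained at A_4.
r = √221 ≈ 14.866.

14.866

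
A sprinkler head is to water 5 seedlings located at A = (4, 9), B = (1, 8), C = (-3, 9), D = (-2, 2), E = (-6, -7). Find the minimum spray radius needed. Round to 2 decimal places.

9.43

The farthest pair is A–E with squared distance 356. The circle on this segment as diameter has centre (-1, 1) and r² = 356/4 = 89.
Check B: distance² to centre = 53 ≤ 89, so it lies inside.
All remaining points lie in this disk, and no smaller disk contains both endpoints, so this is the minimum enclosing circle.
r = √89 ≈ 9.43.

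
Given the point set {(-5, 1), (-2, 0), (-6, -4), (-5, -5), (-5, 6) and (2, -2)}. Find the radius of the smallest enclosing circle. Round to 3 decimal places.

5.783

The minimum enclosing circle is determined by three boundary points: (-5, -5), (-5, 6), (2, -2).
Their circumcentre is (-45/14, 0.5) with r² = 3277/98.
The farthest remaining point (-6, -4) is at distance² 2745/98 ≤ 3277/98.
r = √(3277/98) ≈ 5.783.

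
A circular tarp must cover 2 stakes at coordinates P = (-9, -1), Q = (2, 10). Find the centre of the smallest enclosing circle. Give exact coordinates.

The smallest circle enclosing two points has them as diameter endpoints.
Centre = midpoint = (-3.5, 4.5); r² = |PQ|²/4 = 242/4 = 60.5.
Centre = (-3.5, 4.5).

(-3.5, 4.5)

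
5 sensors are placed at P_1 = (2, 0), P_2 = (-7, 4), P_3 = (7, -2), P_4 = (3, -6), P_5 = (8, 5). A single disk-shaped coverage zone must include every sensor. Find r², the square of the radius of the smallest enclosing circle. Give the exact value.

64.4453125

A smallest enclosing disk is always determined by at most three of the input points on its boundary.
The minimum enclosing circle is determined by three boundary points: P_2, P_4, P_5.
Their circumcentre is (0.6875, 1.6875) with r² = 64.4453125.
The farthest remaining point P_3 is at distance² 53.4453125 ≤ 64.4453125.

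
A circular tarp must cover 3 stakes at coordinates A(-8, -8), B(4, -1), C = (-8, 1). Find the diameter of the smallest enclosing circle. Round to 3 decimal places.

Side lengths²: AB² = 193, AC² = 81, BC² = 148.
Since AB² = 193 < 148 + 81 = 229, the triangle is acute, so the smallest enclosing circle is the circumcircle.
Circumcentre = (-31/12, -3.5), r² = 7141/144.
Diameter = 2r = 2√(7141/144) ≈ 14.084.

14.084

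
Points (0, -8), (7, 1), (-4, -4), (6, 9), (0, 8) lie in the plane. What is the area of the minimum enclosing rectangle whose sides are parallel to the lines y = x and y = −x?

In coordinates u = x + y, v = x − y the rectangle is axis-aligned; the map (x,y)→(u,v) scales areas by 2.
u-values: -8, 8, -8, 15, 8; range = 15 − (-8) = 23.
v-values: 8, 6, 0, -3, -8; range = 8 − (-8) = 16.
Area = (23 × 16) / 2 = 184.

184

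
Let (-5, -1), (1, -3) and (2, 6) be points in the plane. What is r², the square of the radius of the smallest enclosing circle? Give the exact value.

Call the three points A, B, C in the order given.
Side lengths²: AB² = 40, AC² = 98, BC² = 82.
Since AC² = 98 < 82 + 40 = 122, the triangle is acute, so the smallest enclosing circle is the circumcircle.
Circumcentre = (-0.75, 1.75), r² = 25.625.

25.625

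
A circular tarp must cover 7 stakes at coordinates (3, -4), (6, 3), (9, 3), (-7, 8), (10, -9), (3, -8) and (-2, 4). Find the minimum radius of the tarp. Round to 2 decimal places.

12.02

By Welzl's lemma the MEC is supported by two points (diametrically opposite) or three points (on a circumcircle).
The farthest pair is (-7, 8)–(10, -9) with squared distance 578. The circle on this segment as diameter has centre (1.5, -0.5) and r² = 578/4 = 144.5.
Check (3, -4): distance² to centre = 14.5 ≤ 144.5, so it lies inside.
All remaining points lie in this disk, and no smaller disk contains both endpoints, so this is the minimum enclosing circle.
r = √(144.5) ≈ 12.02.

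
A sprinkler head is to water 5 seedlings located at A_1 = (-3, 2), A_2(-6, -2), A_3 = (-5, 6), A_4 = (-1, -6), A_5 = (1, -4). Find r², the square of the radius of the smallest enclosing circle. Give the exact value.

40

The farthest pair is A_3–A_4 with squared distance 160. The circle on this segment as diameter has centre (-3, 0) and r² = 160/4 = 40.
Check A_1: distance² to centre = 4 ≤ 40, so it lies inside.
All remaining points lie in this disk, and no smaller disk contains both endpoints, so this is the minimum enclosing circle.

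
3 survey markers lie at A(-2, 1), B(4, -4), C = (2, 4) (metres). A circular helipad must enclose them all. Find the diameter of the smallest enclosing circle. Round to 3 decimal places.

Side lengths²: AB² = 61, AC² = 25, BC² = 68.
Since BC² = 68 < 61 + 25 = 86, the triangle is acute, so the smallest enclosing circle is the circumcircle.
Circumcentre = (39/19, -9/38), r² = 25925/1444.
Diameter = 2r = 2√(25925/1444) ≈ 8.474.

8.474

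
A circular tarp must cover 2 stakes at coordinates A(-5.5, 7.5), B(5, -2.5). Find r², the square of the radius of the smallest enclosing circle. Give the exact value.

52.5625

The smallest circle enclosing two points has them as diameter endpoints.
Centre = midpoint = (-0.25, 2.5); r² = |AB|²/4 = 210.25/4 = 52.5625.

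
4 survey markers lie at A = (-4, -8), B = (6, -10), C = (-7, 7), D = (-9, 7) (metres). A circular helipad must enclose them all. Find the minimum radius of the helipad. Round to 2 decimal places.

11.34

By Welzl's lemma the MEC is supported by two points (diametrically opposite) or three points (on a circumcircle).
The farthest pair is B–D with squared distance 514. The circle on this segment as diameter has centre (-1.5, -1.5) and r² = 514/4 = 128.5.
Check A: distance² to centre = 48.5 ≤ 128.5, so it lies inside.
All remaining points lie in this disk, and no smaller disk contains both endpoints, so this is the minimum enclosing circle.
r = √(128.5) ≈ 11.34.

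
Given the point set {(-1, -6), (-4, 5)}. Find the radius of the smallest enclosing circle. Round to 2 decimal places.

The smallest circle enclosing two points has them as diameter endpoints.
Centre = midpoint = (-2.5, -0.5); r² = |(-1, -6)−(-4, 5)|²/4 = 130/4 = 32.5.
r = √(32.5) ≈ 5.70.

5.70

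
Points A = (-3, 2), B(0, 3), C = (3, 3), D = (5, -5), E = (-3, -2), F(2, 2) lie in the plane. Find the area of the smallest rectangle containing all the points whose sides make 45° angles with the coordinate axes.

In coordinates u = x + y, v = x − y the rectangle is axis-aligned; the map (x,y)→(u,v) scales areas by 2.
u-values: -1, 3, 6, 0, -5, 4; range = 6 − (-5) = 11.
v-values: -5, -3, 0, 10, -1, 0; range = 10 − (-5) = 15.
Area = (11 × 15) / 2 = 82.5.

82.5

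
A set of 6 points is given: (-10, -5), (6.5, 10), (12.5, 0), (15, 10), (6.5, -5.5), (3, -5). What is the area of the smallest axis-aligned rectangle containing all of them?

x ranges over [-10, 15], width 25.
y ranges over [-5.5, 10], height 15.5.
Area = 25 × 15.5 = 387.5.

387.5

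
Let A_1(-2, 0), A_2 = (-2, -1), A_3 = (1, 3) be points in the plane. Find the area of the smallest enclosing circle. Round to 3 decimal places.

19.635

Side lengths²: A_1A_2² = 1, A_1A_3² = 18, A_2A_3² = 25.
Since A_2A_3² = 25 ≥ 18 + 1 = 19, the angle opposite A_2A_3 is not acute, so the smallest enclosing circle has A_2A_3 as diameter.
Centre = midpoint of A_2A_3 = (-0.5, 1), r² = 25/4 = 6.25.
Area = π·r² = π·6.25 ≈ 19.635.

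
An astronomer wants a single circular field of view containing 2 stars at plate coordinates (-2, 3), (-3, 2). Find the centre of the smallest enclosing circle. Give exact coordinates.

The smallest circle enclosing two points has them as diameter endpoints.
Centre = midpoint = (-2.5, 2.5); r² = |(-2, 3)−(-3, 2)|²/4 = 2/4 = 0.5.
Centre = (-2.5, 2.5).

(-2.5, 2.5)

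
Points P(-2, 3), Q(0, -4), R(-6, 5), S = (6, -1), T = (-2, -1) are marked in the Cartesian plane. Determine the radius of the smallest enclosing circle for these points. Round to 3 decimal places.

6.708

The minimum enclosing circle of a finite set is fixed by two of the points (as a diameter) or three (as a circumcircle).
The farthest pair is R–S with squared distance 180. The circle on this segment as diameter has centre (0, 2) and r² = 180/4 = 45.
Check P: distance² to centre = 5 ≤ 45, so it lies inside.
All remaining points lie in this disk, and no smaller disk contains both endpoints, so this is the minimum enclosing circle.
r = √45 ≈ 6.708.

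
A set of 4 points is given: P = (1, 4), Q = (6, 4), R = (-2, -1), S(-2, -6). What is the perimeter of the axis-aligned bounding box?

36

Width = max x − min x = 6 − (-2) = 8.
Height = max y − min y = 4 − (-6) = 10.
Perimeter = 2(8 + 10) = 36.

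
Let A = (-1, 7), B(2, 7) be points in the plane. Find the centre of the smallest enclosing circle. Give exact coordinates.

(0.5, 7)

The smallest circle enclosing two points has them as diameter endpoints.
Centre = midpoint = (0.5, 7); r² = |AB|²/4 = 9/4 = 2.25.
Centre = (0.5, 7).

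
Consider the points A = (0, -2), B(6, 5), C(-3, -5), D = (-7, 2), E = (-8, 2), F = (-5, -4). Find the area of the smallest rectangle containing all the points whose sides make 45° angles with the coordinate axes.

In coordinates u = x + y, v = x − y the rectangle is axis-aligned; the map (x,y)→(u,v) scales areas by 2.
u-values: -2, 11, -8, -5, -6, -9; range = 11 − (-9) = 20.
v-values: 2, 1, 2, -9, -10, -1; range = 2 − (-10) = 12.
Area = (20 × 12) / 2 = 120.

120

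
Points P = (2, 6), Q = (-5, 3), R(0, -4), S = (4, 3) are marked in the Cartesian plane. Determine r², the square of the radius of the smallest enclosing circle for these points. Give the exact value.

By Welzl's lemma the MEC is supported by two points (diametrically opposite) or three points (on a circumcircle).
The minimum enclosing circle is determined by three boundary points: P, Q, R.
Their circumcentre is (-0.09375, 1.21875) with r² = 27.244140625.
The farthest remaining point S is at distance² 19.931640625 ≤ 27.244140625.

27.244140625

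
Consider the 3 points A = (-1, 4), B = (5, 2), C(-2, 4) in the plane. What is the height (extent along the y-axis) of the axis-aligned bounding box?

2

max y = 4, min y = 2, so height = 2.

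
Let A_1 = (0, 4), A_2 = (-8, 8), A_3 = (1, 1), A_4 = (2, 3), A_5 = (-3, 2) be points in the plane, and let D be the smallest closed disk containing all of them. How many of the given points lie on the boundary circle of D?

3

The minimum enclosing circle of a finite set is fixed by two of the points (as a diameter) or three (as a circumcircle).
The farthest pair is A_2–A_3 with squared distance 130. The circle on this segment as diameter has centre (-3.5, 4.5) and r² = 130/4 = 32.5.
Check A_1: distance² to centre = 12.5 ≤ 32.5, so it lies inside.
All remaining points lie in this disk, and no smaller disk contains both endpoints, so this is the minimum enclosing circle.
The points at distance exactly r from the centre are A_2, A_3, A_4 — 3 points.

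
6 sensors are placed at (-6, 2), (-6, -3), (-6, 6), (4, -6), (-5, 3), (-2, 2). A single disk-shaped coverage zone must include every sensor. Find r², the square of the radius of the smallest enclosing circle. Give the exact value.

61

The minimum enclosing circle of a finite set is fixed by two of the points (as a diameter) or three (as a circumcircle).
The farthest pair is (-6, 6)–(4, -6) with squared distance 244. The circle on this segment as diameter has centre (-1, 0) and r² = 244/4 = 61.
Check (-6, 2): distance² to centre = 29 ≤ 61, so it lies inside.
All remaining points lie in this disk, and no smaller disk contains both endpoints, so this is the minimum enclosing circle.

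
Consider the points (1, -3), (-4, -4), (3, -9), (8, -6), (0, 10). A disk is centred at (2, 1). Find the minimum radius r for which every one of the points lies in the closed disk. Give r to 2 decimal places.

10.05

The required radius is the distance from (2, 1) to the farthest point.
Squared distances: 17, 61, 101, 85, 85.
Maximum is 101, attained at (3, -9).
r = √101 ≈ 10.05.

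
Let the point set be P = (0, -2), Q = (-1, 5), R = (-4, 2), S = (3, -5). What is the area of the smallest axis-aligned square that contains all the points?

100

The bounding box has width 7 and height 10.
An axis-aligned square enclosing the set must have side ≥ max(width, height).
So the minimum side is max(7, 10) = 10.
Area = 10² = 100.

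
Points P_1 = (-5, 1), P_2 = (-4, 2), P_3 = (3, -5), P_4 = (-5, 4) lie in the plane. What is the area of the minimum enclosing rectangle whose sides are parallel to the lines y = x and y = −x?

25.5

In coordinates u = x + y, v = x − y the rectangle is axis-aligned; the map (x,y)→(u,v) scales areas by 2.
u-values: -4, -2, -2, -1; range = -1 − (-4) = 3.
v-values: -6, -6, 8, -9; range = 8 − (-9) = 17.
Area = (3 × 17) / 2 = 25.5.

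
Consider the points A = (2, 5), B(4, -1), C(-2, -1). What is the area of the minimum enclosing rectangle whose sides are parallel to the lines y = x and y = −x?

40

In coordinates u = x + y, v = x − y the rectangle is axis-aligned; the map (x,y)→(u,v) scales areas by 2.
u-values: 7, 3, -3; range = 7 − (-3) = 10.
v-values: -3, 5, -1; range = 5 − (-3) = 8.
Area = (10 × 8) / 2 = 40.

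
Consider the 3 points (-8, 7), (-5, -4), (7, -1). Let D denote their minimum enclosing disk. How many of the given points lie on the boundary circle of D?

2

Call the three points A, B, C in the order given.
Side lengths²: AB² = 130, AC² = 289, BC² = 153.
Since AC² = 289 ≥ 153 + 130 = 283, the angle opposite AC is not acute, so the smallest enclosing circle has AC as diameter.
Centre = midpoint of AC = (-0.5, 3), r² = 289/4 = 72.25.
The points at distance exactly r from the centre are (-8, 7), (7, -1) — 2 points.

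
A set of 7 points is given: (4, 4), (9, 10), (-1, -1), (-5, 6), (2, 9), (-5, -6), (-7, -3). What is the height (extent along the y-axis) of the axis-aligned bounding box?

max y = 10, min y = -6, so height = 16.

16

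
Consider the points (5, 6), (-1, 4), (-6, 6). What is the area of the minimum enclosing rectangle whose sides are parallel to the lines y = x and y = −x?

In coordinates u = x + y, v = x − y the rectangle is axis-aligned; the map (x,y)→(u,v) scales areas by 2.
u-values: 11, 3, 0; range = 11 − 0 = 11.
v-values: -1, -5, -12; range = -1 − (-12) = 11.
Area = (11 × 11) / 2 = 60.5.

60.5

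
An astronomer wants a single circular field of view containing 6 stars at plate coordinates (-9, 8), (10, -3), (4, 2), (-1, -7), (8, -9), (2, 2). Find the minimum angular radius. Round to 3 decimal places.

12.021

By Welzl's lemma the MEC is supported by two points (diametrically opposite) or three points (on a circumcircle).
The farthest pair is (-9, 8)–(8, -9) with squared distance 578. The circle on this segment as diameter has centre (-0.5, -0.5) and r² = 578/4 = 144.5.
Check (10, -3): distance² to centre = 116.5 ≤ 144.5, so it lies inside.
All remaining points lie in this disk, and no smaller disk contains both endpoints, so this is the minimum enclosing circle.
r = √(144.5) ≈ 12.021.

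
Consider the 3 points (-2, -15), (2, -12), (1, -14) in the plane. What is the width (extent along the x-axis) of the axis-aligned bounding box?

4

max x = 2, min x = -2, so width = 4.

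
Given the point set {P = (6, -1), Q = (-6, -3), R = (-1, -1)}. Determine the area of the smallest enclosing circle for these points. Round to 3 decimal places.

116.239

Side lengths²: PQ² = 148, PR² = 49, QR² = 29.
Since PQ² = 148 ≥ 49 + 29 = 78, the angle opposite PQ is not acute, so the smallest enclosing circle has PQ as diameter.
Centre = midpoint of PQ = (0, -2), r² = 148/4 = 37.
Area = π·r² = π·37 ≈ 116.239.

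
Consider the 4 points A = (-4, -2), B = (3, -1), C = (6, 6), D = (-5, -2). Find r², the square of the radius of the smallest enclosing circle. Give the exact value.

46.25

A smallest enclosing disk is always determined by at most three of the input points on its boundary.
The farthest pair is C–D with squared distance 185. The circle on this segment as diameter has centre (0.5, 2) and r² = 185/4 = 46.25.
Check A: distance² to centre = 36.25 ≤ 46.25, so it lies inside.
All remaining points lie in this disk, and no smaller disk contains both endpoints, so this is the minimum enclosing circle.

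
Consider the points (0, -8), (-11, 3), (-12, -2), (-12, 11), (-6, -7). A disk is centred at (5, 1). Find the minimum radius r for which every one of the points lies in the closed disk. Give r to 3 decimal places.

19.723

The required radius is the distance from (5, 1) to the farthest point.
Squared distances: 106, 260, 298, 389, 185.
Maximum is 389, attained at (-12, 11).
r = √389 ≈ 19.723.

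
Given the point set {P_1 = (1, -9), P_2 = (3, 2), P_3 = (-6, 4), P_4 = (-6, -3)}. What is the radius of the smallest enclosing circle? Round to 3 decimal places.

7.382

The minimum enclosing circle of a finite set is fixed by two of the points (as a diameter) or three (as a circumcircle).
The farthest pair is P_1–P_3 with squared distance 218. The circle on this segment as diameter has centre (-2.5, -2.5) and r² = 218/4 = 54.5.
Check P_2: distance² to centre = 50.5 ≤ 54.5, so it lies inside.
All remaining points lie in this disk, and no smaller disk contains both endpoints, so this is the minimum enclosing circle.
r = √(54.5) ≈ 7.382.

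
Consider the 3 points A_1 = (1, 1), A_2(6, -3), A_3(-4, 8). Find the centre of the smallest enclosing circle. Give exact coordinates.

(1, 2.5)

Side lengths²: A_1A_2² = 41, A_1A_3² = 74, A_2A_3² = 221.
Since A_2A_3² = 221 ≥ 74 + 41 = 115, the angle opposite A_2A_3 is not acute, so the smallest enclosing circle has A_2A_3 as diameter.
Centre = midpoint of A_2A_3 = (1, 2.5), r² = 221/4 = 55.25.
Centre = (1, 2.5).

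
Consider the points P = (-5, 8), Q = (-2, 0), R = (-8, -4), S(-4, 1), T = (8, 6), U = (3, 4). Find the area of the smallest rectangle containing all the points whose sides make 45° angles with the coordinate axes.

In coordinates u = x + y, v = x − y the rectangle is axis-aligned; the map (x,y)→(u,v) scales areas by 2.
u-values: 3, -2, -12, -3, 14, 7; range = 14 − (-12) = 26.
v-values: -13, -2, -4, -5, 2, -1; range = 2 − (-13) = 15.
Area = (26 × 15) / 2 = 195.

195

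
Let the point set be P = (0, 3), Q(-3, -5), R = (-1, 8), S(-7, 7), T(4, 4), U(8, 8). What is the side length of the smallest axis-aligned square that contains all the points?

15

The bounding box has width 15 and height 13.
An axis-aligned square enclosing the set must have side ≥ max(width, height).
So the minimum side is max(15, 13) = 15.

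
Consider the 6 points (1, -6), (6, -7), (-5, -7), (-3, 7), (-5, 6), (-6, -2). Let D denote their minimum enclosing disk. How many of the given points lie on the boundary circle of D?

The minimum enclosing circle of a finite set is fixed by two of the points (as a diameter) or three (as a circumcircle).
The farthest pair is (6, -7)–(-5, 6) with squared distance 290. The circle on this segment as diameter has centre (0.5, -0.5) and r² = 290/4 = 72.5.
Check (1, -6): distance² to centre = 30.5 ≤ 72.5, so it lies inside.
All remaining points lie in this disk, and no smaller disk contains both endpoints, so this is the minimum enclosing circle.
The points at distance exactly r from the centre are (6, -7), (-5, -7), (-5, 6) — 3 points.

3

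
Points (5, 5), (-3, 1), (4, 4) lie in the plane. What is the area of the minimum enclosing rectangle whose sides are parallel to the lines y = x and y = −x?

In coordinates u = x + y, v = x − y the rectangle is axis-aligned; the map (x,y)→(u,v) scales areas by 2.
u-values: 10, -2, 8; range = 10 − (-2) = 12.
v-values: 0, -4, 0; range = 0 − (-4) = 4.
Area = (12 × 4) / 2 = 24.

24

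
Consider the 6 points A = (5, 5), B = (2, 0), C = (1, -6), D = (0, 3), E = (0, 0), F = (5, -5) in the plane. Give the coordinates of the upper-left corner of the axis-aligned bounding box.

x-range [0, 5], y-range [-6, 5].
The upper-left corner is (0, 5).

(0, 5)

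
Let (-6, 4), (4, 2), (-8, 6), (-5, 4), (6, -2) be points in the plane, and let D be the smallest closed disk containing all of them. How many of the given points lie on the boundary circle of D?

2

A smallest enclosing disk is always determined by at most three of the input points on its boundary.
The farthest pair is (-8, 6)–(6, -2) with squared distance 260. The circle on this segment as diameter has centre (-1, 2) and r² = 260/4 = 65.
Check (-6, 4): distance² to centre = 29 ≤ 65, so it lies inside.
All remaining points lie in this disk, and no smaller disk contains both endpoints, so this is the minimum enclosing circle.
The points at distance exactly r from the centre are (-8, 6), (6, -2) — 2 points.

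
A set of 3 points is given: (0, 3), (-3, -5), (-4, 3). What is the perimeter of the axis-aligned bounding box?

24

Width = max x − min x = 0 − (-4) = 4.
Height = max y − min y = 3 − (-5) = 8.
Perimeter = 2(4 + 8) = 24.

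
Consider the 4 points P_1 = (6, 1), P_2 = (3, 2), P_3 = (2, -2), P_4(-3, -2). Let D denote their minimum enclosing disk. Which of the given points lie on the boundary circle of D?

The farthest pair is P_1–P_4 with squared distance 90. The circle on this segment as diameter has centre (1.5, -0.5) and r² = 90/4 = 22.5.
Check P_2: distance² to centre = 8.5 ≤ 22.5, so it lies inside.
All remaining points lie in this disk, and no smaller disk contains both endpoints, so this is the minimum enclosing circle.
The points at distance exactly r from the centre are P_1, P_4 — 2 points.

P_1, P_4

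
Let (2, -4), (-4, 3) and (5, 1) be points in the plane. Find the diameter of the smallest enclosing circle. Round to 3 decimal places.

Call the three points A, B, C in the order given.
Side lengths²: AB² = 85, AC² = 34, BC² = 85.
Since BC² = 85 < 85 + 34 = 119, the triangle is acute, so the smallest enclosing circle is the circumcircle.
Circumcentre = (1/6, 0.5), r² = 425/18.
Diameter = 2r = 2√(425/18) ≈ 9.718.

9.718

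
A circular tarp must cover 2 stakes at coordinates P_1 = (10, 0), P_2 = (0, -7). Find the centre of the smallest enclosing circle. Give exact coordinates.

The smallest circle enclosing two points has them as diameter endpoints.
Centre = midpoint = (5, -3.5); r² = |P_1P_2|²/4 = 149/4 = 37.25.
Centre = (5, -3.5).

(5, -3.5)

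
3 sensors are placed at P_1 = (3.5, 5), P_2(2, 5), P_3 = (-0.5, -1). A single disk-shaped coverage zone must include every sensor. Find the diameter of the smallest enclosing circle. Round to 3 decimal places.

7.211

Side lengths²: P_1P_2² = 2.25, P_1P_3² = 52, P_2P_3² = 42.25.
Since P_1P_3² = 52 ≥ 42.25 + 2.25 = 44.5, the angle opposite P_1P_3 is not acute, so the smallest enclosing circle has P_1P_3 as diameter.
Centre = midpoint of P_1P_3 = (1.5, 2), r² = 52/4 = 13.
Diameter = 2r = 2√13 ≈ 7.211.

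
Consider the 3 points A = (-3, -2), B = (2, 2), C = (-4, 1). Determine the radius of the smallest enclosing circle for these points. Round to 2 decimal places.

Side lengths²: AB² = 41, AC² = 10, BC² = 37.
Since AB² = 41 < 37 + 10 = 47, the triangle is acute, so the smallest enclosing circle is the circumcircle.
Circumcentre = (-31/38, 15/38), r² = 7585/722.
r = √(7585/722) ≈ 3.24.

3.24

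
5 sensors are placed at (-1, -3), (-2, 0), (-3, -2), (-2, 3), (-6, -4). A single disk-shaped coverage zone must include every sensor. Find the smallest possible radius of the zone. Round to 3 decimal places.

The farthest pair is (-2, 3)–(-6, -4) with squared distance 65. The circle on this segment as diameter has centre (-4, -0.5) and r² = 65/4 = 16.25.
Check (-1, -3): distance² to centre = 15.25 ≤ 16.25, so it lies inside.
All remaining points lie in this disk, and no smaller disk contains both endpoints, so this is the minimum enclosing circle.
r = √(16.25) ≈ 4.031.

4.031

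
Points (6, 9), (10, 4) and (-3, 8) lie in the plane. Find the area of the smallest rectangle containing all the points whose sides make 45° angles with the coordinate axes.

85

In coordinates u = x + y, v = x − y the rectangle is axis-aligned; the map (x,y)→(u,v) scales areas by 2.
u-values: 15, 14, 5; range = 15 − 5 = 10.
v-values: -3, 6, -11; range = 6 − (-11) = 17.
Area = (10 × 17) / 2 = 85.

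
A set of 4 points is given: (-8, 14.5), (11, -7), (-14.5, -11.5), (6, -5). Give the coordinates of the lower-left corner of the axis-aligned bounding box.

x-range [-14.5, 11], y-range [-11.5, 14.5].
The lower-left corner is (-14.5, -11.5).

(-14.5, -11.5)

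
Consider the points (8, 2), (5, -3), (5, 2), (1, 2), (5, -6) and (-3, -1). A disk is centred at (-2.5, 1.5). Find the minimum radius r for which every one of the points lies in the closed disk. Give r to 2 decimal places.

10.61

The required radius is the distance from (-2.5, 1.5) to the farthest point.
Squared distances: 110.5, 76.5, 56.5, 12.5, 112.5, 6.5.
Maximum is 112.5, attained at (5, -6).
r = √(112.5) ≈ 10.61.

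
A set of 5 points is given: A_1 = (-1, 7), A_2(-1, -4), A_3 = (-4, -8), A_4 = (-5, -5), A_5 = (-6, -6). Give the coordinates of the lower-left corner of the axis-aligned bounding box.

x-range [-6, -1], y-range [-8, 7].
The lower-left corner is (-6, -8).

(-6, -8)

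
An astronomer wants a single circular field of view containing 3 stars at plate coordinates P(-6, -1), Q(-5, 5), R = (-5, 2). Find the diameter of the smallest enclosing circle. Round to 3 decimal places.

6.083

Side lengths²: PQ² = 37, PR² = 10, QR² = 9.
Since PQ² = 37 ≥ 10 + 9 = 19, the angle opposite PQ is not acute, so the smallest enclosing circle has PQ as diameter.
Centre = midpoint of PQ = (-5.5, 2), r² = 37/4 = 9.25.
Diameter = 2r = 2√(9.25) ≈ 6.083.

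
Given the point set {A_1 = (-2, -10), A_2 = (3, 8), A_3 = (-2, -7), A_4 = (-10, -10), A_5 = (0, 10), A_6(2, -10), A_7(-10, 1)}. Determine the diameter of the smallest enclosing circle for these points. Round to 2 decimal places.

By Welzl's lemma the MEC is supported by two points (diametrically opposite) or three points (on a circumcircle).
The minimum enclosing circle is determined by three boundary points: A_4, A_5, A_6.
Their circumcentre is (-4, -0.5) with r² = 126.25.
The farthest remaining point A_2 is at distance² 121.25 ≤ 126.25.
Diameter = 2r = 2√(126.25) ≈ 22.47.

22.47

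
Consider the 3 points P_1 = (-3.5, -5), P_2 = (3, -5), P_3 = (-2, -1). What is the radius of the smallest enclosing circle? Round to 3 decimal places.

Side lengths²: P_1P_2² = 42.25, P_1P_3² = 18.25, P_2P_3² = 41.
Since P_1P_2² = 42.25 < 41 + 18.25 = 59.25, the triangle is acute, so the smallest enclosing circle is the circumcircle.
Circumcentre = (-0.25, -3.9375), r² = 11.69140625.
r = √(11.69140625) ≈ 3.419.

3.419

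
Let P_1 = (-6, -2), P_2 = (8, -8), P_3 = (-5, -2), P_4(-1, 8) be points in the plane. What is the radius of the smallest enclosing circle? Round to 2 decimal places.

9.19

The minimum enclosing circle of a finite set is fixed by two of the points (as a diameter) or three (as a circumcircle).
The minimum enclosing circle is determined by three boundary points: P_1, P_2, P_4.
Their circumcentre is (103/34, -9/34) with r² = 48865/578.
The farthest remaining point P_3 is at distance² 39005/578 ≤ 48865/578.
r = √(48865/578) ≈ 9.19.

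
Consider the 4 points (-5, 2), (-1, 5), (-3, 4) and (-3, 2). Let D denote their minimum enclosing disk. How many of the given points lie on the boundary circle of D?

The minimum enclosing circle of a finite set is fixed by two of the points (as a diameter) or three (as a circumcircle).
The farthest pair is (-5, 2)–(-1, 5) with squared distance 25. The circle on this segment as diameter has centre (-3, 3.5) and r² = 25/4 = 6.25.
Check (-3, 4): distance² to centre = 0.25 ≤ 6.25, so it lies inside.
All remaining points lie in this disk, and no smaller disk contains both endpoints, so this is the minimum enclosing circle.
The points at distance exactly r from the centre are (-5, 2), (-1, 5) — 2 points.

2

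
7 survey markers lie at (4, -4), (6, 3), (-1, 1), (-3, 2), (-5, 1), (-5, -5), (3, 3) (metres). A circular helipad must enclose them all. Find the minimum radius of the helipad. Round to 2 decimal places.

The farthest pair is (6, 3)–(-5, -5) with squared distance 185. The circle on this segment as diameter has centre (0.5, -1) and r² = 185/4 = 46.25.
Check (4, -4): distance² to centre = 21.25 ≤ 46.25, so it lies inside.
All remaining points lie in this disk, and no smaller disk contains both endpoints, so this is the minimum enclosing circle.
r = √(46.25) ≈ 6.80.

6.80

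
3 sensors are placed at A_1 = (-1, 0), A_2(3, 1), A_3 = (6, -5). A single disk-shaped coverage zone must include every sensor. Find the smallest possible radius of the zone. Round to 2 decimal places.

Side lengths²: A_1A_2² = 17, A_1A_3² = 74, A_2A_3² = 45.
Since A_1A_3² = 74 ≥ 45 + 17 = 62, the angle opposite A_1A_3 is not acute, so the smallest enclosing circle has A_1A_3 as diameter.
Centre = midpoint of A_1A_3 = (2.5, -2.5), r² = 74/4 = 18.5.
r = √(18.5) ≈ 4.30.

4.30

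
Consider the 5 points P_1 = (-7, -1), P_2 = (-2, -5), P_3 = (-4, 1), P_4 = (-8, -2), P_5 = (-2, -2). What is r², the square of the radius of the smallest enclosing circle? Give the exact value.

12.5

By Welzl's lemma the MEC is supported by two points (diametrically opposite) or three points (on a circumcircle).
The minimum enclosing circle is determined by three boundary points: P_2, P_3, P_4.
Their circumcentre is (-4.5, -2.5) with r² = 12.5.
The farthest remaining point P_1 is at distance² 8.5 ≤ 12.5.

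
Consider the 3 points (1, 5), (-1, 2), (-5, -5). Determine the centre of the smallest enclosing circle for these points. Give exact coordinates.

Call the three points A, B, C in the order given.
Side lengths²: AB² = 13, AC² = 136, BC² = 65.
Since AC² = 136 ≥ 65 + 13 = 78, the angle opposite AC is not acute, so the smallest enclosing circle has AC as diameter.
Centre = midpoint of AC = (-2, 0), r² = 136/4 = 34.
Centre = (-2, 0).

(-2, 0)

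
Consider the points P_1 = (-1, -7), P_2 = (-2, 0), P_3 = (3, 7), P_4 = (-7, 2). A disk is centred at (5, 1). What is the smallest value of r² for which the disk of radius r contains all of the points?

The required radius is the distance from (5, 1) to the farthest point.
Squared distances: 100, 50, 40, 145.
Maximum is 145, attained at P_4.

145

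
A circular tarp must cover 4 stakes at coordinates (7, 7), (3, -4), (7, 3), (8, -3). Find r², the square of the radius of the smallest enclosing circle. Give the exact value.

A smallest enclosing disk is always determined by at most three of the input points on its boundary.
The farthest pair is (7, 7)–(3, -4) with squared distance 137. The circle on this segment as diameter has centre (5, 1.5) and r² = 137/4 = 34.25.
Check (7, 3): distance² to centre = 6.25 ≤ 34.25, so it lies inside.
All remaining points lie in this disk, and no smaller disk contains both endpoints, so this is the minimum enclosing circle.

34.25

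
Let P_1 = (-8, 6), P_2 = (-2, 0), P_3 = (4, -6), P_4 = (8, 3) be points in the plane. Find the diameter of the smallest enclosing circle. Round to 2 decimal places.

17.44

A smallest enclosing disk is always determined by at most three of the input points on its boundary.
The minimum enclosing circle is determined by three boundary points: P_1, P_3, P_4.
Their circumcentre is (-15/26, 37/26) with r² = 25705/338.
The farthest remaining point P_2 is at distance² 1369/338 ≤ 25705/338.
Diameter = 2r = 2√(25705/338) ≈ 17.44.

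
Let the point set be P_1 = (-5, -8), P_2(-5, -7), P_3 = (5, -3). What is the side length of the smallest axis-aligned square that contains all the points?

The bounding box has width 10 and height 5.
An axis-aligned square enclosing the set must have side ≥ max(width, height).
So the minimum side is max(10, 5) = 10.

10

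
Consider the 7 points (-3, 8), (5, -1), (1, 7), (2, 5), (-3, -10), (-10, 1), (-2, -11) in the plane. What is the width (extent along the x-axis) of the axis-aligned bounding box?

15

max x = 5, min x = -10, so width = 15.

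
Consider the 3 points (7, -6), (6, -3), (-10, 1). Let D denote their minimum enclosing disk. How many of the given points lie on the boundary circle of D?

2

Call the three points A, B, C in the order given.
Side lengths²: AB² = 10, AC² = 338, BC² = 272.
Since AC² = 338 ≥ 272 + 10 = 282, the angle opposite AC is not acute, so the smallest enclosing circle has AC as diameter.
Centre = midpoint of AC = (-1.5, -2.5), r² = 338/4 = 84.5.
The points at distance exactly r from the centre are (7, -6), (-10, 1) — 2 points.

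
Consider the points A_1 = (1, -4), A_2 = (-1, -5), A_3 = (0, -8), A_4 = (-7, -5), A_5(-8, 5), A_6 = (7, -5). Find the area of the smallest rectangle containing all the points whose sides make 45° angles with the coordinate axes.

175

In coordinates u = x + y, v = x − y the rectangle is axis-aligned; the map (x,y)→(u,v) scales areas by 2.
u-values: -3, -6, -8, -12, -3, 2; range = 2 − (-12) = 14.
v-values: 5, 4, 8, -2, -13, 12; range = 12 − (-13) = 25.
Area = (14 × 25) / 2 = 175.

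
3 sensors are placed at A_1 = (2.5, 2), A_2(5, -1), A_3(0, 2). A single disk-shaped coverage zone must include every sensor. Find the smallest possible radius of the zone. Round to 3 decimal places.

2.915

Side lengths²: A_1A_2² = 15.25, A_1A_3² = 6.25, A_2A_3² = 34.
Since A_2A_3² = 34 ≥ 15.25 + 6.25 = 21.5, the angle opposite A_2A_3 is not acute, so the smallest enclosing circle has A_2A_3 as diameter.
Centre = midpoint of A_2A_3 = (2.5, 0.5), r² = 34/4 = 8.5.
r = √(8.5) ≈ 2.915.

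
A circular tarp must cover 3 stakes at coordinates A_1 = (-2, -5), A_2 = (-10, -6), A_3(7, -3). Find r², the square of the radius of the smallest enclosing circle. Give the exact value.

Side lengths²: A_1A_2² = 65, A_1A_3² = 85, A_2A_3² = 298.
Since A_2A_3² = 298 ≥ 85 + 65 = 150, the angle opposite A_2A_3 is not acute, so the smallest enclosing circle has A_2A_3 as diameter.
Centre = midpoint of A_2A_3 = (-1.5, -4.5), r² = 298/4 = 74.5.

74.5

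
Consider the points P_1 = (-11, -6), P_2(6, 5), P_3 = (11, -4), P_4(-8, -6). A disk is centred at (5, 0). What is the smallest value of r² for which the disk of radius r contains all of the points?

292

The required radius is the distance from (5, 0) to the farthest point.
Squared distances: 292, 26, 52, 205.
Maximum is 292, attained at P_1.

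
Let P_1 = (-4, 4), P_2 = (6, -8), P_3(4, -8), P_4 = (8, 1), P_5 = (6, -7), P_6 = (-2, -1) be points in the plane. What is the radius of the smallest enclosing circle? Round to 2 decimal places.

By Welzl's lemma the MEC is supported by two points (diametrically opposite) or three points (on a circumcircle).
The farthest pair is P_1–P_2 with squared distance 244. The circle on this segment as diameter has centre (1, -2) and r² = 244/4 = 61.
Check P_3: distance² to centre = 45 ≤ 61, so it lies inside.
All remaining points lie in this disk, and no smaller disk contains both endpoints, so this is the minimum enclosing circle.
r = √61 ≈ 7.81.

7.81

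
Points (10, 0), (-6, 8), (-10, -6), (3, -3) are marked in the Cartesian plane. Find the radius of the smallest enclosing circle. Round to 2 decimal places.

10.62

The minimum enclosing circle is determined by three boundary points: (10, 0), (-6, 8), (-10, -6).
Their circumcentre is (-0.5625, -1.125) with r² = 112.83203125.
The farthest remaining point (3, -3) is at distance² 16.20703125 ≤ 112.83203125.
r = √(112.83203125) ≈ 10.62.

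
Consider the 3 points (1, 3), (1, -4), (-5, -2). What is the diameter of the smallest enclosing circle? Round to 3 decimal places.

Call the three points A, B, C in the order given.
Side lengths²: AB² = 49, AC² = 61, BC² = 40.
Since AC² = 61 < 49 + 40 = 89, the triangle is acute, so the smallest enclosing circle is the circumcircle.
Circumcentre = (-7/6, -0.5), r² = 305/18.
Diameter = 2r = 2√(305/18) ≈ 8.233.

8.233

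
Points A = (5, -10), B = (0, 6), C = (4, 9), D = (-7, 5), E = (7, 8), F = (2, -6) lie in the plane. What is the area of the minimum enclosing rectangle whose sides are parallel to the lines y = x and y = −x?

In coordinates u = x + y, v = x − y the rectangle is axis-aligned; the map (x,y)→(u,v) scales areas by 2.
u-values: -5, 6, 13, -2, 15, -4; range = 15 − (-5) = 20.
v-values: 15, -6, -5, -12, -1, 8; range = 15 − (-12) = 27.
Area = (20 × 27) / 2 = 270.

270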